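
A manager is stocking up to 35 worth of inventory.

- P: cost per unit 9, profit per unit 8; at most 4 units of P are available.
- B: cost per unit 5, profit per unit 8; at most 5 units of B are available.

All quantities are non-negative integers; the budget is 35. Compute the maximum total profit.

48

This is a bounded integer knapsack.
Take 1×P and 5×B: cost 34 ≤ 35, profit 1·8 + 5·8 = 48.
B has the best ratio (8/5) and is taken to its limit of 5; remaining capacity is filled optimally with the others.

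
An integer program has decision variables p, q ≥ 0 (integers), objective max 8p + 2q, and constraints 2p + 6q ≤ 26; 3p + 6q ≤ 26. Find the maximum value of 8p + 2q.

64

Relaxing integrality, the LP optimum is 69.33 at (p,q) = (8.67, 0), which is not an integer point.
(p,q)=(8,0): 2·8+6·0=16≤26, 3·8+6·0=24≤26, objective 64.
(p,q)=(7,0): 2·7+6·0=14≤26, 3·7+6·0=21≤26, objective 56.
The best lattice point is (8,0), giving 64.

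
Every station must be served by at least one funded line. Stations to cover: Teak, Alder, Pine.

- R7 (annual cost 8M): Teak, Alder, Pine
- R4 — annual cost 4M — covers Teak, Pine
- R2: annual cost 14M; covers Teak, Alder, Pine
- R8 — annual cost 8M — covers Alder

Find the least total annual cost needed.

8

R7 alone covers Teak, Alder, Pine — every station.
Total annual cost: 8.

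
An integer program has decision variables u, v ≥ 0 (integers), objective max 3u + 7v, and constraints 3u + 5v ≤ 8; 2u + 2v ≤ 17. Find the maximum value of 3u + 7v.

10

Relaxing integrality, the LP optimum is 11.20 at (u,v) = (0, 1.6), which is not an integer point.
(u,v)=(1,1): 3·1+5·1=8≤8, 2·1+2·1=4≤17, objective 10.
(u,v)=(0,1): 3·0+5·1=5≤8, 2·0+2·1=2≤17, objective 7.
(u,v)=(2,0): 3·2+5·0=6≤8, 2·2+2·0=4≤17, objective 6.
(u,v)=(1,0): 3·1+5·0=3≤8, 2·1+2·0=2≤17, objective 3.
Maximum is 10 at (u,v)=(1,1).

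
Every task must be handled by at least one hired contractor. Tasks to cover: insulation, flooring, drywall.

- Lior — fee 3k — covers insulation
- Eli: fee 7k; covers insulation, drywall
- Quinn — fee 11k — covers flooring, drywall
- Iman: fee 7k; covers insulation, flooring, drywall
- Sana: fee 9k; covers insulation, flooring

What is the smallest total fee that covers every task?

This is a weighted set-cover instance.
Iman alone covers insulation, flooring, drywall — every task.
Total fee: 7.
No cover costs less than 7.

7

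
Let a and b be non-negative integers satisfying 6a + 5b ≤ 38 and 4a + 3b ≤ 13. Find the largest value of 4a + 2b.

12

(a,b)=(3,0): 6·3+5·0=18≤38, 4·3+3·0=12≤13, objective 12.
(a,b)=(2,1): 6·2+5·1=17≤38, 4·2+3·1=11≤13, objective 10.
(a,b)=(2,0): 6·2+5·0=12≤38, 4·2+3·0=8≤13, objective 8.
No feasible integer point exceeds 12.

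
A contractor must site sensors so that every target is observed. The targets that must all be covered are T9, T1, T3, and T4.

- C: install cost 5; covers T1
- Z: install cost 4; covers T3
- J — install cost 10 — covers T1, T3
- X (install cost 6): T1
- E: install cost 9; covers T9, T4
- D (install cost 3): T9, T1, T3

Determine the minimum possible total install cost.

Choose E and D: together they cover T9, T1, T3, T4 — every target.
Total install cost: 9 + 3 = 12.

12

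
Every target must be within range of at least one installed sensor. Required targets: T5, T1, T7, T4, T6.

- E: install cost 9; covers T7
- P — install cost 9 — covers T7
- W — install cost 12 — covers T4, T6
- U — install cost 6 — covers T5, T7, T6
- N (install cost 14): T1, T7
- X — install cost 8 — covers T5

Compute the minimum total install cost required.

32

Choose W, U, and N: together they cover T5, T1, T7, T4, T6 — every target.
Total install cost: 12 + 6 + 14 = 32.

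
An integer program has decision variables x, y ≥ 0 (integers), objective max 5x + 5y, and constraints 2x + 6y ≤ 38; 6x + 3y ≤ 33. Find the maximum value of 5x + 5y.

The continuous relaxation peaks at (2.8, 5.4) with value 41.00; rounding to a feasible lattice point costs some objective.
(x,y)=(3,5): 2·3+6·5=36≤38, 6·3+3·5=33≤33, objective 40.
(x,y)=(3,4): 2·3+6·4=30≤38, 6·3+3·4=30≤33, objective 35.
No feasible integer point exceeds 40.

40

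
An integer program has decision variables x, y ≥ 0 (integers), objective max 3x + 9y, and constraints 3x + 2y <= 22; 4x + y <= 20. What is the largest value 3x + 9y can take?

99

(x,y)=(0,11): 3·0+2·11=22≤22, 4·0+1·11=11≤20, objective 99.
(x,y)=(0,10): 3·0+2·10=20≤22, 4·0+1·10=10≤20, objective 90.
No feasible integer point exceeds 99.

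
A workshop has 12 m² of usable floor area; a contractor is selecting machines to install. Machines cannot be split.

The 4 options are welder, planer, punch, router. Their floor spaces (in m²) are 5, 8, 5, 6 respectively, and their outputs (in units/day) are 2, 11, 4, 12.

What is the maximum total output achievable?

Take punch and router: floor space 5 + 6 = 11 ≤ 12, output 4 + 12 = 16.
No other feasible combination does better.

16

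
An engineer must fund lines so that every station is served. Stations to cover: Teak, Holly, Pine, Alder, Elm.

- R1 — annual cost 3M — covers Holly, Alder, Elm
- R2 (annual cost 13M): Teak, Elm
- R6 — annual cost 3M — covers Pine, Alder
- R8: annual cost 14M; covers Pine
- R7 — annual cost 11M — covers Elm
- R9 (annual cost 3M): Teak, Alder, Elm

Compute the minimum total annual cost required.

Choose R1, R6, and R9: together they cover Teak, Holly, Pine, Alder, Elm — every station.
Total annual cost: 3 + 3 + 3 = 9.
No cover costs less than 9.

9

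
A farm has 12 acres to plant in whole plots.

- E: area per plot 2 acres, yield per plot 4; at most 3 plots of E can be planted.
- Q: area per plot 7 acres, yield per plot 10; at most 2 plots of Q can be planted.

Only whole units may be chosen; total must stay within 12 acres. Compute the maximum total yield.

18

1×E and 1×Q: area 9 ≤ 12, yield 1·4 + 1·10 = 14.
2×E and 1×Q: area 11 ≤ 12, yield 2·4 + 1·10 = 18.
Best is 18.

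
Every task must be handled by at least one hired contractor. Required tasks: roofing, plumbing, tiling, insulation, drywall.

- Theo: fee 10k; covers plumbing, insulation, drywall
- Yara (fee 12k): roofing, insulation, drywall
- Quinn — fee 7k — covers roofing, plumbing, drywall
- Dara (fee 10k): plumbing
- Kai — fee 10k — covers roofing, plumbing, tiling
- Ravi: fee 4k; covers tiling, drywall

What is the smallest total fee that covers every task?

20

This is a weighted set-cover instance.
The greedy cost-per-new-task heuristic would pick Ravi, Quinn, and Theo for 21, but a cheaper cover exists.
Choose Theo and Kai: together they cover roofing, plumbing, tiling, insulation, drywall — every task.
Total fee: 10 + 10 = 20.
No cover costs less than 20.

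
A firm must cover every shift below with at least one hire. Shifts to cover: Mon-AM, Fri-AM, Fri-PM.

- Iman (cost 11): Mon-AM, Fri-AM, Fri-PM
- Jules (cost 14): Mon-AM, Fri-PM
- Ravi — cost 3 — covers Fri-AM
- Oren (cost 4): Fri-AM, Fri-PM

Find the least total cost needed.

The greedy cost-per-new-shift heuristic would pick Oren and Iman for 15, but a cheaper cover exists.
Iman alone covers Mon-AM, Fri-AM, Fri-PM — every shift.
Total cost: 11.
No cover costs less than 11.

11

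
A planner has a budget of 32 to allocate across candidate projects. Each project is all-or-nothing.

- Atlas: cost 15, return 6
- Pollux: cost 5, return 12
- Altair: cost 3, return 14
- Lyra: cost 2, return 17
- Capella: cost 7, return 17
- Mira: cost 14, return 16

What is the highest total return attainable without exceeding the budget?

76

Allowing fractional choices, the relaxed optimum would be about 76.4, but projects are indivisible.
Atlas + Pollux + Altair + Lyra + Capella: cost 15 + 5 + 3 + 2 + 7 = 32 ≤ 32, return 6 + 12 + 14 + 17 + 17 = 66.
Pollux + Altair + Lyra + Capella + Mira: cost 5 + 3 + 2 + 7 + 14 = 31 ≤ 32, return 12 + 14 + 17 + 17 + 16 = 76.
Altair + Lyra + Capella + Mira: cost 3 + 2 + 7 + 14 = 26 ≤ 32, return 14 + 17 + 17 + 16 = 64.
Best is Pollux, Altair, Lyra, Capella, and Mira with total return 76.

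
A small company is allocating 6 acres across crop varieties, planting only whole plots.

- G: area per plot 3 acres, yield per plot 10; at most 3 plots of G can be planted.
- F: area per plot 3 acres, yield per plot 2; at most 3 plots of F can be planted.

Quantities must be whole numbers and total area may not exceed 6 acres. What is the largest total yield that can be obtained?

20

G has the best ratio (10/3); taking only G gives at most 2×10 = 20 (stopped by the area limit).
Optimal: 2×G: area 6 ≤ 6, yield 2·10 = 20.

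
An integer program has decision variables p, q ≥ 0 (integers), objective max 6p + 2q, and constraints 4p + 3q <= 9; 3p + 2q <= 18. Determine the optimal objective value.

12

(p,q)=(2,0) is feasible, giving 12.
(p,q)=(1,1) is feasible, giving 8.
Maximum is 12 at (p,q)=(2,0).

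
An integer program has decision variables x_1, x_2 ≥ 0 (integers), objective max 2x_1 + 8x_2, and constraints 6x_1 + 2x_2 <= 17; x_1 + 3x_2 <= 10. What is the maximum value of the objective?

26

The continuous relaxation peaks at (0, 3.33) with value 26.67; rounding to a feasible lattice point costs some objective.
(x_1,x_2)=(1,3): 6·1+2·3=12≤17, 1·1+3·3=10≤10, objective 26.
(x_1,x_2)=(0,3): 6·0+2·3=6≤17, 1·0+3·3=9≤10, objective 24.
(x_1,x_2)=(2,2): 6·2+2·2=16≤17, 1·2+3·2=8≤10, objective 20.
(x_1,x_2)=(1,2): 6·1+2·2=10≤17, 1·1+3·2=7≤10, objective 18.
No feasible integer point exceeds 26.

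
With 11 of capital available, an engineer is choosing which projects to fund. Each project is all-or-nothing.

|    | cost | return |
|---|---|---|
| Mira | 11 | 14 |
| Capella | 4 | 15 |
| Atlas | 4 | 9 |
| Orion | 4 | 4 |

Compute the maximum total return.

This is an integer program with binary decision variables.
Take Capella and Atlas: cost 4 + 4 = 8 ≤ 11, return 15 + 9 = 24.
No other feasible combination does better.

24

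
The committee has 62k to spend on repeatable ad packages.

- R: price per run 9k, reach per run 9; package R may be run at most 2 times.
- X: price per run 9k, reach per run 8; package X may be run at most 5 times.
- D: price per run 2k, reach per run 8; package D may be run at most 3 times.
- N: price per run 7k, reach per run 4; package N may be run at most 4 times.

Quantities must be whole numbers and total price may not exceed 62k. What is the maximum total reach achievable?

74

1×R, 5×X, and 3×D: price 60 ≤ 62, reach 1·9 + 5·8 + 3·8 = 73.
2×R, 4×X, and 3×D: price 60 ≤ 62, reach 2·9 + 4·8 + 3·8 = 74.
Best is 74.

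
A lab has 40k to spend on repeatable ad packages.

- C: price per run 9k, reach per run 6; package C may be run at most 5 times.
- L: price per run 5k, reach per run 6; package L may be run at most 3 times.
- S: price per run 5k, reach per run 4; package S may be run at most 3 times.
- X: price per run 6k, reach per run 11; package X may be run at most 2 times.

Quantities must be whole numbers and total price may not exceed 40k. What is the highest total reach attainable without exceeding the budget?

48

2×L, 3×S, and 2×X: price 37 ≤ 40, reach 2·6 + 3·4 + 2·11 = 46.
3×L, 2×S, and 2×X: price 37 ≤ 40, reach 3·6 + 2·4 + 2·11 = 48.
Best is 48.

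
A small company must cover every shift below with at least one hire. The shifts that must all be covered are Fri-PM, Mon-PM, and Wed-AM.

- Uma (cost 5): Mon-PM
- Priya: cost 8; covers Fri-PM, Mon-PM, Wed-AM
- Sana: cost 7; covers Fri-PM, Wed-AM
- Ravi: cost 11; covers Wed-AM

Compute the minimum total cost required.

This is a weighted set-cover instance.
Priya alone covers Fri-PM, Mon-PM, Wed-AM — every shift.
Total cost: 8.
No cover costs less than 8.

8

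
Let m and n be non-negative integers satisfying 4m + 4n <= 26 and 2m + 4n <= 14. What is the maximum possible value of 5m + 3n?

The continuous relaxation peaks at (6.5, 0) with value 32.50; rounding to a feasible lattice point costs some objective.
(m,n)=(6,0): 4·6+4·0=24≤26, 2·6+4·0=12≤14, objective 30.
(m,n)=(5,1): 4·5+4·1=24≤26, 2·5+4·1=14≤14, objective 28.
(m,n)=(5,0): 4·5+4·0=20≤26, 2·5+4·0=10≤14, objective 25.
No feasible integer point exceeds 30.

30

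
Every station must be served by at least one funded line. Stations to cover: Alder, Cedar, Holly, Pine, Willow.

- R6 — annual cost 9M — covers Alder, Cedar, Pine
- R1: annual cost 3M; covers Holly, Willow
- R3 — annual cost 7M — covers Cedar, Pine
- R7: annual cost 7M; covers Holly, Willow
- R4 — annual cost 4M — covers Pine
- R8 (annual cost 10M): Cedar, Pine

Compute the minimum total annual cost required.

12

Choose R6 and R1: together they cover Alder, Cedar, Holly, Pine, Willow — every station.
Total annual cost: 9 + 3 = 12.
No cover costs less than 12.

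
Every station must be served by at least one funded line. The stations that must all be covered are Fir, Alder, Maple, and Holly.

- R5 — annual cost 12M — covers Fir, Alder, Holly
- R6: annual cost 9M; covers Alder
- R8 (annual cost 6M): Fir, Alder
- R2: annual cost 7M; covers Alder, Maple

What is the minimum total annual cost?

The greedy cost-per-new-station heuristic would pick R8, R2, and R5 for 25, but a cheaper cover exists.
Choose R5 and R2: together they cover Fir, Alder, Maple, Holly — every station.
Total annual cost: 12 + 7 = 19.
No cover costs less than 19.

19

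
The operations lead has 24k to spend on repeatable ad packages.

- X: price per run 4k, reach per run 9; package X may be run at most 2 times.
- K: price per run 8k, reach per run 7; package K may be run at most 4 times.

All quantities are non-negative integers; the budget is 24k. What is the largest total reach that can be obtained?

X has the best ratio (9/4); taking only X gives at most 2×9 = 18 (stopped by the supply cap of 2).
Mixing does better — 2×X and 2×K: price 24 ≤ 24, reach 2·9 + 2·7 = 32.

32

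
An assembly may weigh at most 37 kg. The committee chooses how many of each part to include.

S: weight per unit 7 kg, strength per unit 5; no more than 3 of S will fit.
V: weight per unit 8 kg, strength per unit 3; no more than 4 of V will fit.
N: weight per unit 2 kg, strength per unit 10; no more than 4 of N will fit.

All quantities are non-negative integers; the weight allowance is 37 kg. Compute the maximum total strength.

58

3×S, 1×V, and 4×N: weight 37 ≤ 37, strength 3·5 + 1·3 + 4·10 = 58.
3×S and 4×N: weight 29 ≤ 37, strength 3·5 + 4·10 = 55.
Best is 58.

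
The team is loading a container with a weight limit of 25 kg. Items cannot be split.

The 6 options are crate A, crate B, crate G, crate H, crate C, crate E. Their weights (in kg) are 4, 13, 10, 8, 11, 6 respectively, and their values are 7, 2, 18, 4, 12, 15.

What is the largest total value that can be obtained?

Take crate A, crate G, and crate E: weight 4 + 10 + 6 = 20 ≤ 25, value 7 + 18 + 15 = 40.
No other feasible combination does better.

40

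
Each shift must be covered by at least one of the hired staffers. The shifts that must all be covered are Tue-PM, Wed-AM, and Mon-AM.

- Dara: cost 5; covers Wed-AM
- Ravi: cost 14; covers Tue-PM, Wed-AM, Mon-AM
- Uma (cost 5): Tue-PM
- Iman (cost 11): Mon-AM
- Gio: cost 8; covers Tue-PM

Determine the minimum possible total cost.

14

Ravi alone covers Tue-PM, Wed-AM, Mon-AM — every shift.
Total cost: 14.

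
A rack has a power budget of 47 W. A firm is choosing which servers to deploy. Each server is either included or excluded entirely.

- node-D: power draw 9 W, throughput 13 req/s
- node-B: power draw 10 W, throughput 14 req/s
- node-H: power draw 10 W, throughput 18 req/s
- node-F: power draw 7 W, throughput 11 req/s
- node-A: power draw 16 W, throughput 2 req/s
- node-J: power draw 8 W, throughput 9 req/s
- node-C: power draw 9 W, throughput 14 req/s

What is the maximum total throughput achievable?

70

Take node-D, node-B, node-H, node-F, and node-C: power draw 9 + 10 + 10 + 7 + 9 = 45 ≤ 47, throughput 13 + 14 + 18 + 11 + 14 = 70.
No other feasible combination does better.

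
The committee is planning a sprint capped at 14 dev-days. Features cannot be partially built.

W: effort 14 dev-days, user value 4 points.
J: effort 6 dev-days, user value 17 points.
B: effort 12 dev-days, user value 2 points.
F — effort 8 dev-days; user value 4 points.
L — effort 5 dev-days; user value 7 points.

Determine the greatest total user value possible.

24

Take J and L: effort 6 + 5 = 11 ≤ 14, user value 17 + 7 = 24.
No other feasible combination does better.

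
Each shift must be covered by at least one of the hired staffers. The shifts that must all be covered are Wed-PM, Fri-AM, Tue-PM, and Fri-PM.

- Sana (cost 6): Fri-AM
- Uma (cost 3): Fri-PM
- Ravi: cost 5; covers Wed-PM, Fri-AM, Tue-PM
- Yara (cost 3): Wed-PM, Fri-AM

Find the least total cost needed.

8

This is an integer covering problem.
The greedy cost-per-new-shift heuristic would pick Yara, Uma, and Ravi for 11, but a cheaper cover exists.
Choose Uma and Ravi: together they cover Wed-PM, Fri-AM, Tue-PM, Fri-PM — every shift.
Total cost: 3 + 5 = 8.
No cover costs less than 8.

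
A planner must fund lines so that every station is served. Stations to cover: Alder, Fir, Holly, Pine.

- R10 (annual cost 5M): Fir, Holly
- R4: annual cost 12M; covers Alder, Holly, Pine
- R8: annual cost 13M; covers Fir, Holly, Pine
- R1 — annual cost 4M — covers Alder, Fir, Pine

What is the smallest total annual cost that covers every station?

9

Choose R10 and R1: together they cover Alder, Fir, Holly, Pine — every station.
Total annual cost: 5 + 4 = 9.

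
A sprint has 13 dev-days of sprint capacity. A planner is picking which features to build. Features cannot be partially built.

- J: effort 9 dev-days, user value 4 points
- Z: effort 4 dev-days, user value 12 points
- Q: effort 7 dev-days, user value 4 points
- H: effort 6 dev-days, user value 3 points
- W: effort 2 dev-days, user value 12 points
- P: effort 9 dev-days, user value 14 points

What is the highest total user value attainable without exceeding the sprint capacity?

28

This is an integer program with binary decision variables.
Z + Q + W: effort 4 + 7 + 2 = 13 ≤ 13, user value 12 + 4 + 12 = 28.
Z + H + W: effort 4 + 6 + 2 = 12 ≤ 13, user value 12 + 3 + 12 = 27.
Best is Z, Q, and W with total user value 28.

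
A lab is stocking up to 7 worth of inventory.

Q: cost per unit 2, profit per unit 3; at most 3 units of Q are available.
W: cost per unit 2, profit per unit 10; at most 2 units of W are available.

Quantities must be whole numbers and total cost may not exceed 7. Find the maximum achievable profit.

23

1×Q and 2×W: cost 6 ≤ 7, profit 1·3 + 2·10 = 23.
2×W: cost 4 ≤ 7, profit 2·10 = 20.
Best is 23.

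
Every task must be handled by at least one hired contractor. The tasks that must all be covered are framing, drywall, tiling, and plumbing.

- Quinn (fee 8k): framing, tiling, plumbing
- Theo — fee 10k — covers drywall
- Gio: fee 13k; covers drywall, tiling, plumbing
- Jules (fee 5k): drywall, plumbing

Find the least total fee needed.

13

This is an integer covering problem.
Choose Quinn and Jules: together they cover framing, drywall, tiling, plumbing — every task.
Total fee: 8 + 5 = 13.
No cover costs less than 13.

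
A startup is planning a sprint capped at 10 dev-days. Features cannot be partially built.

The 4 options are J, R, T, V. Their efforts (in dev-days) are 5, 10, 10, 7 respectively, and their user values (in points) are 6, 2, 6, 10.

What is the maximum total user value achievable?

10

Treat it as a binary knapsack problem.
J: effort 5 ≤ 10, user value 6.
T: effort 10 ≤ 10, user value 6.
V: effort 7 ≤ 10, user value 10.
Best is V with total user value 10.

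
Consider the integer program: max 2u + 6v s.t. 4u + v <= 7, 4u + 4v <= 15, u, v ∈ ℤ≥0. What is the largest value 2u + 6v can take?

Relaxing integrality, the LP optimum is 22.50 at (u,v) = (0, 3.75), which is not an integer point.
(u,v)=(0,3): 4·0+1·3=3≤7, 4·0+4·3=12≤15, objective 18.
(u,v)=(1,2): 4·1+1·2=6≤7, 4·1+4·2=12≤15, objective 14.
(u,v)=(0,2): 4·0+1·2=2≤7, 4·0+4·2=8≤15, objective 12.
No feasible integer point exceeds 18.

18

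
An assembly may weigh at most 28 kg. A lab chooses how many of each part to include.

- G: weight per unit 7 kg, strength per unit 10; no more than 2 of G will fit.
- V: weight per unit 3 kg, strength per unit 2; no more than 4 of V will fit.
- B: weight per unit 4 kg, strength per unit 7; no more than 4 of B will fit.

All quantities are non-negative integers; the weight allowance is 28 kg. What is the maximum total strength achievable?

41

Take 2×G and 3×B: weight 26 ≤ 28, strength 2·10 + 3·7 = 41.
No other integer combination yields more.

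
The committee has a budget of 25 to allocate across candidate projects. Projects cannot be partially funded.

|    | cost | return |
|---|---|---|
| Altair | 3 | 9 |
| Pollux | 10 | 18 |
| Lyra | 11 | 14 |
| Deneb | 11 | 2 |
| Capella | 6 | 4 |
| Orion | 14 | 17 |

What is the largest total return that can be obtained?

Take Altair, Pollux, and Lyra: cost 3 + 10 + 11 = 24 ≤ 25, return 9 + 18 + 14 = 41.
No other feasible combination does better.

41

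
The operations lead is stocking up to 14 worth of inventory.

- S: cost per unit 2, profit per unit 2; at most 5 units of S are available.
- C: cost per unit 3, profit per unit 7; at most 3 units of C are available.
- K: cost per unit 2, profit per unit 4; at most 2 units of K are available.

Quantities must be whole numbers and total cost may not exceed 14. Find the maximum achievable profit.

29

This is a bounded integer knapsack.
Take 3×C and 2×K: cost 13 ≤ 14, profit 3·7 + 2·4 = 29.
C has the best ratio (7/3) and is taken to its limit of 3; remaining capacity is filled optimally with the others.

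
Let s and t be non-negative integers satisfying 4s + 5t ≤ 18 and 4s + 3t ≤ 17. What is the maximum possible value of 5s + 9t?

28

The continuous relaxation peaks at (0, 3.6) with value 32.40; rounding to a feasible lattice point costs some objective.
(s,t)=(2,2): 4·2+5·2=18≤18, 4·2+3·2=14≤17, objective 28.
(s,t)=(0,3): 4·0+5·3=15≤18, 4·0+3·3=9≤17, objective 27.
(s,t)=(3,1): 4·3+5·1=17≤18, 4·3+3·1=15≤17, objective 24.
(s,t)=(1,2): 4·1+5·2=14≤18, 4·1+3·2=10≤17, objective 23.
No feasible integer point exceeds 28.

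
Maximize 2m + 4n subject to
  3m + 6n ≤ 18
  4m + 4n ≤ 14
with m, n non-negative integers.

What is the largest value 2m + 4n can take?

(m,n)=(0,3): 3·0+6·3=18≤18, 4·0+4·3=12≤14, objective 12.
(m,n)=(1,2): 3·1+6·2=15≤18, 4·1+4·2=12≤14, objective 10.
(m,n)=(0,2): 3·0+6·2=12≤18, 4·0+4·2=8≤14, objective 8.
Maximum is 12 at (m,n)=(0,3).

12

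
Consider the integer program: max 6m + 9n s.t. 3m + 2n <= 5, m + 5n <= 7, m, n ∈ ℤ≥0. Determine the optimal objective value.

15

Relaxing integrality, the LP optimum is 16.15 at (m,n) = (0.846, 1.23), which is not an integer point.
(m,n)=(1,1): 3·1+2·1=5≤5, 1·1+5·1=6≤7, objective 15.
(m,n)=(0,1): 3·0+2·1=2≤5, 1·0+5·1=5≤7, objective 9.
Maximum is 15 at (m,n)=(1,1).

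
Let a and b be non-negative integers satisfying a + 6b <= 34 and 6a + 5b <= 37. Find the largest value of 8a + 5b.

The continuous relaxation peaks at (6.17, 0) with value 49.33; rounding to a feasible lattice point costs some objective.
(a,b)=(6,0): 1·6+6·0=6≤34, 6·6+5·0=36≤37, objective 48.
(a,b)=(5,1): 1·5+6·1=11≤34, 6·5+5·1=35≤37, objective 45.
(a,b)=(5,0): 1·5+6·0=5≤34, 6·5+5·0=30≤37, objective 40.
No feasible integer point exceeds 48.

48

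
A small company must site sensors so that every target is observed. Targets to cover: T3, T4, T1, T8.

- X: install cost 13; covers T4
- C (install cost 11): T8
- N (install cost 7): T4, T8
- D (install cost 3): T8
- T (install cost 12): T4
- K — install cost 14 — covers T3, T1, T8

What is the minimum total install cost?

21

Choose N and K: together they cover T3, T4, T1, T8 — every target.
Total install cost: 7 + 14 = 21.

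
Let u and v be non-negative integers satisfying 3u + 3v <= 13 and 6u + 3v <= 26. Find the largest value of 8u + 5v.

32

(u,v)=(4,0): 3·4+3·0=12≤13, 6·4+3·0=24≤26, objective 32.
(u,v)=(3,1): 3·3+3·1=12≤13, 6·3+3·1=21≤26, objective 29.
The best lattice point is (4,0), giving 32.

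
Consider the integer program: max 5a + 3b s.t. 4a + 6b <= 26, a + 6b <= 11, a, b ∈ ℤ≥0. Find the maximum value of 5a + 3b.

30

The continuous relaxation peaks at (6.5, 0) with value 32.50; rounding to a feasible lattice point costs some objective.
(a,b)=(6,0): 4·6+6·0=24≤26, 1·6+6·0=6≤11, objective 30.
(a,b)=(5,1): 4·5+6·1=26≤26, 1·5+6·1=11≤11, objective 28.
(a,b)=(5,0): 4·5+6·0=20≤26, 1·5+6·0=5≤11, objective 25.
No feasible integer point exceeds 30.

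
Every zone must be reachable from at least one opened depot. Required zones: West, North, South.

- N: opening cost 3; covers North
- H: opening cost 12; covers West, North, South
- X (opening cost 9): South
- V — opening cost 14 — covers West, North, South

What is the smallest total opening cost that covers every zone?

12

H alone covers West, North, South — every zone.
Total opening cost: 12.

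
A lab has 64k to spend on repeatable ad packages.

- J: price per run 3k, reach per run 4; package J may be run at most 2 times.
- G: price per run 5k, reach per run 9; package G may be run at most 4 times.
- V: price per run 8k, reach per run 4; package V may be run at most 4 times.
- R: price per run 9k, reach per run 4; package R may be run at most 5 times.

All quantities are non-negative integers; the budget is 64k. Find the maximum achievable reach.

60

G has the best ratio (9/5); taking only G gives at most 4×9 = 36 (stopped by the supply cap of 4).
Mixing does better — 1×J, 4×G, 4×V, and 1×R: price 64 ≤ 64, reach 1·4 + 4·9 + 4·4 + 1·4 = 60.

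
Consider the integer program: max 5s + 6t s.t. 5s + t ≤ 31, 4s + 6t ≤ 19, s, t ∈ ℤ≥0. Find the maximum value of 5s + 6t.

(s,t)=(3,1): 5·3+1·1=16≤31, 4·3+6·1=18≤19, objective 21.
(s,t)=(4,0): 5·4+1·0=20≤31, 4·4+6·0=16≤19, objective 20.
No feasible integer point exceeds 21.

21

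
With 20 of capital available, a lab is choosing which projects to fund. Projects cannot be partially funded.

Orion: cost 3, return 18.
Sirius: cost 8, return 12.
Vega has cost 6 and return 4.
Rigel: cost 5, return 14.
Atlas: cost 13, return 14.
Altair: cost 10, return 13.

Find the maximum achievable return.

45

Orion + Vega + Rigel: cost 3 + 6 + 5 = 14 ≤ 20, return 18 + 4 + 14 = 36.
Orion + Sirius + Rigel: cost 3 + 8 + 5 = 16 ≤ 20, return 18 + 12 + 14 = 44.
Orion + Rigel + Altair: cost 3 + 5 + 10 = 18 ≤ 20, return 18 + 14 + 13 = 45.
Best is Orion, Rigel, and Altair with total return 45.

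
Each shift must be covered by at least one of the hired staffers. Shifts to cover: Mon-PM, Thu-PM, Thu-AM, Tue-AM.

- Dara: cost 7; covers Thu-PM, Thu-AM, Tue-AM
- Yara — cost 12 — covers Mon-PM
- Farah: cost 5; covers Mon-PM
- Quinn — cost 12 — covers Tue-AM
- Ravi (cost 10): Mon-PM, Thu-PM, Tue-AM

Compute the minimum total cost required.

12

Choose Dara and Farah: together they cover Mon-PM, Thu-PM, Thu-AM, Tue-AM — every shift.
Total cost: 7 + 5 = 12.
No cover costs less than 12.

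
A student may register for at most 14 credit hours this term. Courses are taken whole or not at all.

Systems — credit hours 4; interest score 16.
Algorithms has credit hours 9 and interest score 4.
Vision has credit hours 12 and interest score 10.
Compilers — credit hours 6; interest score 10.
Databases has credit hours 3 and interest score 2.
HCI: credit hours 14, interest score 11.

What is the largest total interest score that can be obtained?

28

This is an integer program with binary decision variables.
Allowing fractional choices, the relaxed optimum would be about 29.3, but courses are indivisible.
Systems + Algorithms: credit hours 4 + 9 = 13 ≤ 14, interest score 16 + 4 = 20.
Systems + Compilers + Databases: credit hours 4 + 6 + 3 = 13 ≤ 14, interest score 16 + 10 + 2 = 28.
Systems + Compilers: credit hours 4 + 6 = 10 ≤ 14, interest score 16 + 10 = 26.
Best is Systems, Compilers, and Databases with total interest score 28.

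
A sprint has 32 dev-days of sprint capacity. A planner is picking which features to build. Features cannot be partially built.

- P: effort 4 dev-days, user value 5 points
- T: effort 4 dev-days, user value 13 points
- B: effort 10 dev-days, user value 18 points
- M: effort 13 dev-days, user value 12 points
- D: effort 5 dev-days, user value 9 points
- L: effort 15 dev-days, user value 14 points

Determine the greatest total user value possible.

52

This is an integer program with binary decision variables.
Take T, B, M, and D: effort 4 + 10 + 13 + 5 = 32 ≤ 32, user value 13 + 18 + 12 + 9 = 52.
No other feasible combination does better.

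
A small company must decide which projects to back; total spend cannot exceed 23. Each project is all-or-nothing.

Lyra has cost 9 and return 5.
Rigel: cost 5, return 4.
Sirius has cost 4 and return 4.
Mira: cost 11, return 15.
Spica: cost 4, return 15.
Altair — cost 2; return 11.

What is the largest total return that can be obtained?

This is an integer program with binary decision variables.
Rigel + Mira + Spica + Altair: cost 5 + 11 + 4 + 2 = 22 ≤ 23, return 4 + 15 + 15 + 11 = 45.
Sirius + Mira + Spica + Altair: cost 4 + 11 + 4 + 2 = 21 ≤ 23, return 4 + 15 + 15 + 11 = 45.
The maximum return is 45; one optimal choice is Sirius, Mira, Spica, and Altair.

45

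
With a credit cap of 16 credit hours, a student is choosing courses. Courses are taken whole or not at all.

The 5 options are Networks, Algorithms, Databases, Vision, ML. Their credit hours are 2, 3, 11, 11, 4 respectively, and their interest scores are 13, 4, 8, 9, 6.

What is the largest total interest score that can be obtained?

Allowing fractional choices, the relaxed optimum would be about 28.7, but courses are indivisible.
Networks + Algorithms + Databases: credit hours 2 + 3 + 11 = 16 ≤ 16, interest score 13 + 4 + 8 = 25.
Networks + Algorithms + Vision: credit hours 2 + 3 + 11 = 16 ≤ 16, interest score 13 + 4 + 9 = 26.
Best is Networks, Algorithms, and Vision with total interest score 26.

26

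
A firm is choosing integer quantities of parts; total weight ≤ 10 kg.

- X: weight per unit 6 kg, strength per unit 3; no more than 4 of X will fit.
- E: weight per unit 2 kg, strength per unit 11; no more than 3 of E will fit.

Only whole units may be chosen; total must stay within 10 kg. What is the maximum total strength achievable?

3×E: weight 6 ≤ 10, strength 3·11 = 33.
1×X and 2×E: weight 10 ≤ 10, strength 1·3 + 2·11 = 25.
Best is 33.

33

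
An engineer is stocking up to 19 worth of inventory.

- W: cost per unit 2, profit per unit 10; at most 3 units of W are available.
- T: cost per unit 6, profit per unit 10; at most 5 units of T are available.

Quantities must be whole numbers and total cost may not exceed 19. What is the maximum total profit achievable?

50

This is a bounded integer knapsack.
2×W and 2×T: cost 16 ≤ 19, profit 2·10 + 2·10 = 40.
3×W and 2×T: cost 18 ≤ 19, profit 3·10 + 2·10 = 50.
Best is 50.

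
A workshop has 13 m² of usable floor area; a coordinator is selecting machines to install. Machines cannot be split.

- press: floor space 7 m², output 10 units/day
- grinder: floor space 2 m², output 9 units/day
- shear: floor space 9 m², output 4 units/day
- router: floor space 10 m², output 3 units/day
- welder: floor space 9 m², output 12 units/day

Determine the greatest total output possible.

grinder + welder: floor space 2 + 9 = 11 ≤ 13, output 9 + 12 = 21.
press + grinder: floor space 7 + 2 = 9 ≤ 13, output 10 + 9 = 19.
grinder + shear: floor space 2 + 9 = 11 ≤ 13, output 9 + 4 = 13.
Best is grinder and welder with total output 21.

21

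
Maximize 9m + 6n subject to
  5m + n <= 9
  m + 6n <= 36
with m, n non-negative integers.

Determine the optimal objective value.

36

Relaxing integrality, the LP optimum is 40.97 at (m,n) = (0.621, 5.9), which is not an integer point.
(m,n)=(0,6) is feasible, giving 36.
(m,n)=(1,4) is feasible, giving 33.
(m,n)=(0,5) is feasible, giving 30.
The best lattice point is (0,6), giving 36.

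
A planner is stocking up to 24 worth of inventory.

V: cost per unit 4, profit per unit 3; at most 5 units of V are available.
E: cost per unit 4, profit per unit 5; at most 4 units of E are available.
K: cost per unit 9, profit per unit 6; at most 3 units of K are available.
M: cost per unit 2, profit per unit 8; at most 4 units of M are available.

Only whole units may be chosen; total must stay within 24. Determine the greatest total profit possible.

52

M has the best ratio (8/2); taking only M gives at most 4×8 = 32 (stopped by the supply cap of 4).
Mixing does better — 4×E and 4×M: cost 24 ≤ 24, profit 4·5 + 4·8 = 52.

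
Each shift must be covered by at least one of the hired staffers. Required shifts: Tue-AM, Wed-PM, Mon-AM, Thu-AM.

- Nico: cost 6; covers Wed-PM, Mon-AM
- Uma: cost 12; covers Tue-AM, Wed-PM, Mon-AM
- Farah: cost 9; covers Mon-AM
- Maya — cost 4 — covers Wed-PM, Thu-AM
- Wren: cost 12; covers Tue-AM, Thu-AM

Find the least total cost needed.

The greedy cost-per-new-shift heuristic would pick Maya, Nico, and Uma for 22, but a cheaper cover exists.
Choose Uma and Maya: together they cover Tue-AM, Wed-PM, Mon-AM, Thu-AM — every shift.
Total cost: 12 + 4 = 16.
No cover costs less than 16.

16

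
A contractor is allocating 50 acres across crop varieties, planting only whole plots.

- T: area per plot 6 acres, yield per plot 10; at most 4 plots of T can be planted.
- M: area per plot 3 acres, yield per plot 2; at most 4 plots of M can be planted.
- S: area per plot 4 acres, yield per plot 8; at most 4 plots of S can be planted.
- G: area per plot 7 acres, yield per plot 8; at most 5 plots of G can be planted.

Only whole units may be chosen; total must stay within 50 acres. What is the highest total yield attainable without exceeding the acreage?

82

S has the best ratio (8/4); taking only S gives at most 4×8 = 32 (stopped by the supply cap of 4).
Mixing does better — 4×T, 1×M, 4×S, and 1×G: area 50 ≤ 50, yield 4·10 + 1·2 + 4·8 + 1·8 = 82.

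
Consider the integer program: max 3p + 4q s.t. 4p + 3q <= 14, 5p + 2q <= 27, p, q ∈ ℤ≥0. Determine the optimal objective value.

Relaxing integrality, the LP optimum is 18.67 at (p,q) = (0, 4.67), which is not an integer point.
(p,q)=(0,4): 4·0+3·4=12≤14, 5·0+2·4=8≤27, objective 16.
(p,q)=(1,3): 4·1+3·3=13≤14, 5·1+2·3=11≤27, objective 15.
No feasible integer point exceeds 16.

16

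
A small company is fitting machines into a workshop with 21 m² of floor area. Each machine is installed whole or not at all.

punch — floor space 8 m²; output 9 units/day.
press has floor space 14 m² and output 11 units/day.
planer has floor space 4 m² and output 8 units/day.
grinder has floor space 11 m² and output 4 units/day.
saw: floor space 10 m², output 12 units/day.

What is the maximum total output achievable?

21

Treat it as a binary knapsack problem.
Take punch and saw: floor space 8 + 10 = 18 ≤ 21, output 9 + 12 = 21.
No other feasible combination does better.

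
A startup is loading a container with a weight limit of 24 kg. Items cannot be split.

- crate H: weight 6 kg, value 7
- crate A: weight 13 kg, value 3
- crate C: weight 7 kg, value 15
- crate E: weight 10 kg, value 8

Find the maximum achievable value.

crate H + crate C: weight 6 + 7 = 13 ≤ 24, value 7 + 15 = 22.
crate C + crate E: weight 7 + 10 = 17 ≤ 24, value 15 + 8 = 23.
crate H + crate C + crate E: weight 6 + 7 + 10 = 23 ≤ 24, value 7 + 15 + 8 = 30.
Best is crate H, crate C, and crate E with total value 30.

30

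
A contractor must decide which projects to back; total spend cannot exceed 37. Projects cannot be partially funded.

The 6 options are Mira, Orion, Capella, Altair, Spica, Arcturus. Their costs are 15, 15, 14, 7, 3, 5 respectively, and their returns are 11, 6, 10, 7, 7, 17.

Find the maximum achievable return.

45

Take Mira, Capella, Spica, and Arcturus: cost 15 + 14 + 3 + 5 = 37 ≤ 37, return 11 + 10 + 7 + 17 = 45.
No other feasible combination does better.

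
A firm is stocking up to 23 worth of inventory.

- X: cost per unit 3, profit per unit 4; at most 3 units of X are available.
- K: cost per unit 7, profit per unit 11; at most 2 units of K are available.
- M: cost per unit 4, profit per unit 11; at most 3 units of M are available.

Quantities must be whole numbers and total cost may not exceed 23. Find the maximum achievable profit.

48

This is a bounded integer knapsack.
M has the best ratio (11/4); taking only M gives at most 3×11 = 33 (stopped by the supply cap of 3).
Mixing does better — 1×X, 1×K, and 3×M: cost 22 ≤ 23, profit 1·4 + 1·11 + 3·11 = 48.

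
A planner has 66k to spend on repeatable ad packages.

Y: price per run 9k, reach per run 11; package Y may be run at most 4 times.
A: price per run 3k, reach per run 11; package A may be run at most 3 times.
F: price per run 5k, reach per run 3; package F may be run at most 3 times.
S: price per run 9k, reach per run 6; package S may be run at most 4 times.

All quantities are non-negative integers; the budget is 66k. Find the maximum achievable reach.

89

This is a bounded integer knapsack.
4×Y, 3×A, and 2×S: price 63 ≤ 66, reach 4·11 + 3·11 + 2·6 = 89.
4×Y, 3×A, 2×F, and 1×S: price 64 ≤ 66, reach 4·11 + 3·11 + 2·3 + 1·6 = 89.
Best is 89.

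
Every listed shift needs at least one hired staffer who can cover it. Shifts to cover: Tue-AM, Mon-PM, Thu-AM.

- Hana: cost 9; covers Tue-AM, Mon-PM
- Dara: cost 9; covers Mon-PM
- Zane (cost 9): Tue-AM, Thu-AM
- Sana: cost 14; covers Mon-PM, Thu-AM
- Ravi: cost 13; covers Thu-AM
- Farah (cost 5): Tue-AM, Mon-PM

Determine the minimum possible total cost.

Choose Zane and Farah: together they cover Tue-AM, Mon-PM, Thu-AM — every shift.
Total cost: 9 + 5 = 14.

14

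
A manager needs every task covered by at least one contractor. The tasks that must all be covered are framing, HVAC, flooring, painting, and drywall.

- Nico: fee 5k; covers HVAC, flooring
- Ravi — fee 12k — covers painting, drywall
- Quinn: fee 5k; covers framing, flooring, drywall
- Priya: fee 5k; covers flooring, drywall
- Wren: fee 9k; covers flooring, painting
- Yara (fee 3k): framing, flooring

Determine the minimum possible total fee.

19

The greedy cost-per-new-task heuristic would pick Yara, Nico, Quinn, and Wren for 22, but a cheaper cover exists.
Choose Nico, Quinn, and Wren: together they cover framing, HVAC, flooring, painting, drywall — every task.
Total fee: 5 + 5 + 9 = 19.
No cover costs less than 19.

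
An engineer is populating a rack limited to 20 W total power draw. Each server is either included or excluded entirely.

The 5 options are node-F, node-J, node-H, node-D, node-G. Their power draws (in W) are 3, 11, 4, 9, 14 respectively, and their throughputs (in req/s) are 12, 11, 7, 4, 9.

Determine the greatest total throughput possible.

30

node-F + node-J: power draw 3 + 11 = 14 ≤ 20, throughput 12 + 11 = 23.
node-F + node-H + node-D: power draw 3 + 4 + 9 = 16 ≤ 20, throughput 12 + 7 + 4 = 23.
node-F + node-J + node-H: power draw 3 + 11 + 4 = 18 ≤ 20, throughput 12 + 11 + 7 = 30.
Best is node-F, node-J, and node-H with total throughput 30.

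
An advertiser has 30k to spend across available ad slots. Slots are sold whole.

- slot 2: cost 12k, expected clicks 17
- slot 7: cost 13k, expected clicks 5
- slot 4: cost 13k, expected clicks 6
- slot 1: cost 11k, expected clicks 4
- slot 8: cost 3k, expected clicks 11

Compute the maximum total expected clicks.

34

This is an integer program with binary decision variables.
Allowing fractional choices, the relaxed optimum would be about 34.8, but ad slots are indivisible.
slot 2 + slot 1 + slot 8: cost 12 + 11 + 3 = 26 ≤ 30, expected clicks 17 + 4 + 11 = 32.
slot 2 + slot 4 + slot 8: cost 12 + 13 + 3 = 28 ≤ 30, expected clicks 17 + 6 + 11 = 34.
slot 2 + slot 7 + slot 8: cost 12 + 13 + 3 = 28 ≤ 30, expected clicks 17 + 5 + 11 = 33.
Best is slot 2, slot 4, and slot 8 with total expected clicks 34.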